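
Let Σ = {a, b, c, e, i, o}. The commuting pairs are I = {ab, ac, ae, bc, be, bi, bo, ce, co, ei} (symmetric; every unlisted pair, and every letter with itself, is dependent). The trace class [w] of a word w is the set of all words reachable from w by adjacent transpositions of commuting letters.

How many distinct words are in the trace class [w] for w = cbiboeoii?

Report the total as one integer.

#0=c has no predecessor
#1=b has no predecessor
#2=i depends on [0:c]
#3=b depends on [1:b]
#4=o depends on [2:i]
#5=e depends on [4:o]
#6=o depends on [5:e]
#7=i depends on [6:o]
#8=i depends on [7:i]
sources: [0:c, 1:b]
N(rest) = Σ N(rest − s) over sources s of rest; N(one piece) = 1:
  size 1 → [3]=1  [8]=1
  size 2 → [1,3]=1  [3,8]=2  [7,8]=1
  size 3 → [1,3,8]=3  [3,7,8]=3  [6,7,8]=1
  size 4 → [1,3,7,8]=6  [3,6,7,8]=4  [5,6,7,8]=1
  size 5 → [1,3,6,7,8]=10  [3,5,6,7,8]=5  [4,5,6,7,8]=1
  size 6 → [1,3,5,6,7,8]=15  [2,4,5,6,7,8]=1  [3,4,5,6,7,8]=6
  size 7 → [0,2,4,5,6,7,8]=1  [1,3,4,5,6,7,8]=21  [2,3,4,5,6,7,8]=7
  first=0(c) contributes 28
  first=1(b) contributes 8
|[w]| = 36

36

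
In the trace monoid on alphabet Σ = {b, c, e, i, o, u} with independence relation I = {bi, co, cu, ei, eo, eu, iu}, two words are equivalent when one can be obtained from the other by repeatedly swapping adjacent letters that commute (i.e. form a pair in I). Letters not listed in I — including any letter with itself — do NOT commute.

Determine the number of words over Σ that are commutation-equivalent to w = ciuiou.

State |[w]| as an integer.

4

0(c) covers ∅
1(i) covers 0:c
2(u) covers ∅
3(i) covers 1:i
4(o) covers 2:u, 3:i
5(u) covers 4:o
floor of heap: 0:c, 2:u
completions by unplaced set U, small U first (add the entries for U minus each lowest piece of U):
  |U|=1: {5}:1
  |U|=2: {4,5}:1
  |U|=3: {2,4,5}:1  {3,4,5}:1
  |U|=4: {1,3,4,5}:1  {2,3,4,5}:2
  start at 0(c): 3
  start at 2(u): 1
sum over floor = 4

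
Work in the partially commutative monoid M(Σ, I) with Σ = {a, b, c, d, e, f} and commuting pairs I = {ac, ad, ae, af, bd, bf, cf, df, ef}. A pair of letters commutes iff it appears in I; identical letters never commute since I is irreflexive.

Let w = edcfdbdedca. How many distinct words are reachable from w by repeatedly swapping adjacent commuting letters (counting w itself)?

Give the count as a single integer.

drop 0:e onto floor
drop 1:d onto {0:e}
drop 2:c onto {1:d}
drop 3:f onto floor
drop 4:d onto {2:c}
drop 5:b onto {2:c}
drop 6:d onto {4:d}
drop 7:e onto {5:b, 6:d}
drop 8:d onto {7:e}
drop 9:c onto {8:d}
drop 10:a onto {5:b}
ground layer = {0:e, 3:f}
drop-orders for the pieces not yet dropped (sum over which currently-grounded one goes next):
  1 to go: {3} 1  {9} 1  {10} 1
  2 to go: {3,9} 2  {3,10} 2  {8,9} 1  {9,10} 2
  3 to go: {3,8,9} 3  {3,9,10} 6  {7,8,9} 1  {8,9,10} 3
  4 to go: {3,7,8,9} 4  {3,8,9,10} 12  {6,7,8,9} 1  {7,8,9,10} 4
  5 to go: {3,6,7,8,9} 5  {3,7,8,9,10} 20  {4,6,7,8,9} 1  {5,7,8,9,10} 4  {6,7,8,9,10} 5
  6 to go: {3,4,6,7,8,9} 6  {3,5,7,8,9,10} 24  {3,6,7,8,9,10} 30  {4,6,7,8,9,10} 6  {5,6,7,8,9,10} 9
  7 to go: {3,4,6,7,8,9,10} 42  {3,5,6,7,8,9,10} 63  {4,5,6,7,8,9,10} 15
  8 to go: {2,4,5,6,7,8,9,10} 15  {3,4,5,6,7,8,9,10} 120
  9 to go: {1,2,4,5,6,7,8,9,10} 15  {2,3,4,5,6,7,8,9,10} 135
  if 0:e drops first: 150 orders
  if 3:f drops first: 15 orders
heap linearizations: 165

165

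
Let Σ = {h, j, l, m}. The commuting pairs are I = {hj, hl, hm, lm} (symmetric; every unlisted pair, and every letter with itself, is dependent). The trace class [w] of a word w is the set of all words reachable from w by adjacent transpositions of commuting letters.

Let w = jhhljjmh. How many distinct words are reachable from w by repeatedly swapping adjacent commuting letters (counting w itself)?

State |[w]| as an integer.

56

0(j) covers ∅
1(h) covers ∅
2(h) covers 1:h
3(l) covers 0:j
4(j) covers 3:l
5(j) covers 4:j
6(m) covers 5:j
7(h) covers 2:h
floor of heap: 0:j, 1:h
completions by unplaced set U, small U first (add the entries for U minus each lowest piece of U):
  |U|=1: {6}:1  {7}:1
  |U|=2: {2,7}:1  {5,6}:1  {6,7}:2
  |U|=3: {1,2,7}:1  {2,6,7}:3  {4,5,6}:1  {5,6,7}:3
  |U|=4: {1,2,6,7}:4  {2,5,6,7}:6  {3,4,5,6}:1  {4,5,6,7}:4
  |U|=5: {0,3,4,5,6}:1  {1,2,5,6,7}:10  {2,4,5,6,7}:10  {3,4,5,6,7}:5
  |U|=6: {0,3,4,5,6,7}:6  {1,2,4,5,6,7}:20  {2,3,4,5,6,7}:15
  start at 0(j): 35
  start at 1(h): 21
sum over floor = 56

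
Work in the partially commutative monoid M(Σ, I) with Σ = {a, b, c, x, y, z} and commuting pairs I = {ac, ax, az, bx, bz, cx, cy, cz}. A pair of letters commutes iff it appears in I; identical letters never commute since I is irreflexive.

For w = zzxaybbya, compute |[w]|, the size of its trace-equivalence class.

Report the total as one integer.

4

drop 0:z onto floor
drop 1:z onto {0:z}
drop 2:x onto {1:z}
drop 3:a onto floor
drop 4:y onto {2:x, 3:a}
drop 5:b onto {4:y}
drop 6:b onto {5:b}
drop 7:y onto {6:b}
drop 8:a onto {7:y}
ground layer = {0:z, 3:a}
drop-orders for the pieces not yet dropped (sum over which currently-grounded one goes next):
  1 to go: {8} 1
  2 to go: {7,8} 1
  3 to go: {6,7,8} 1
  4 to go: {5,6,7,8} 1
  5 to go: {4,5,6,7,8} 1
  6 to go: {2,4,5,6,7,8} 1  {3,4,5,6,7,8} 1
  7 to go: {1,2,4,5,6,7,8} 1  {2,3,4,5,6,7,8} 2
  if 0:z drops first: 3 orders
  if 3:a drops first: 1 orders
heap linearizations: 4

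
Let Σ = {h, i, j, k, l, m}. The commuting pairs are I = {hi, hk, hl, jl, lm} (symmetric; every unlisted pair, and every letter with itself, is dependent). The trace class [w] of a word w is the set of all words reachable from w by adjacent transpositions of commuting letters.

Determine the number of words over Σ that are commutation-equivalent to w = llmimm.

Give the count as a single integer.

3

#0=l has no predecessor
#1=l depends on [0:l]
#2=m has no predecessor
#3=i depends on [1:l, 2:m]
#4=m depends on [3:i]
#5=m depends on [4:m]
sources: [0:l, 2:m]
N(rest) = Σ N(rest − s) over sources s of rest; N(one piece) = 1:
  size 1 → [5]=1
  size 2 → [4,5]=1
  size 3 → [3,4,5]=1
  size 4 → [1,3,4,5]=1  [2,3,4,5]=1
  first=0(l) contributes 2
  first=2(m) contributes 1
|[w]| = 3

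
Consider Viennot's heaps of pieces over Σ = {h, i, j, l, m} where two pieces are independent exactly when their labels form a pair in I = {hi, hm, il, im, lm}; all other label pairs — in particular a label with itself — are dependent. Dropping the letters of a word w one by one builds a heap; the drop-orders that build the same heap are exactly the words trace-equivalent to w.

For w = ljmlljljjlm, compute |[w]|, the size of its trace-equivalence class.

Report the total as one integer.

drop 0:l onto floor
drop 1:j onto {0:l}
drop 2:m onto {1:j}
drop 3:l onto {1:j}
drop 4:l onto {3:l}
drop 5:j onto {2:m, 4:l}
drop 6:l onto {5:j}
drop 7:j onto {6:l}
drop 8:j onto {7:j}
drop 9:l onto {8:j}
drop 10:m onto {8:j}
ground layer = {0:l}
drop-orders for the pieces not yet dropped (sum over which currently-grounded one goes next):
  1 to go: {9} 1  {10} 1
  2 to go: {9,10} 2
  3 to go: {8,9,10} 2
  4 to go: {7,8,9,10} 2
  5 to go: {6,7,8,9,10} 2
  6 to go: {5,6,7,8,9,10} 2
  7 to go: {2,5,6,7,8,9,10} 2  {4,5,6,7,8,9,10} 2
  8 to go: {2,4,5,6,7,8,9,10} 4  {3,4,5,6,7,8,9,10} 2
  9 to go: {2,3,4,5,6,7,8,9,10} 6
  if 0:l drops first: 6 orders

6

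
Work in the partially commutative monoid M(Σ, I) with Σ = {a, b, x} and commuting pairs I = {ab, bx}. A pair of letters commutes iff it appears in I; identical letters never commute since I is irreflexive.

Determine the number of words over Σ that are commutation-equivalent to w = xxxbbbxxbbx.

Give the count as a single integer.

#0=x has no predecessor
#1=x depends on [0:x]
#2=x depends on [1:x]
#3=b has no predecessor
#4=b depends on [3:b]
#5=b depends on [4:b]
#6=x depends on [2:x]
#7=x depends on [6:x]
#8=b depends on [5:b]
#9=b depends on [8:b]
#10=x depends on [7:x]
sources: [0:x, 3:b]
N(rest) = Σ N(rest − s) over sources s of rest; N(one piece) = 1:
  size 1 → [9]=1  [10]=1
  size 2 → [7,10]=1  [8,9]=1  [9,10]=2
  size 3 → [5,8,9]=1  [6,7,10]=1  [7,9,10]=3  [8,9,10]=3
  size 4 → [2,6,7,10]=1  [4,5,8,9]=1  [5,8,9,10]=4  [6,7,9,10]=4  [7,8,9,10]=6
  size 5 → [1,2,6,7,10]=1  [2,6,7,9,10]=5  [3,4,5,8,9]=1  [4,5,8,9,10]=5  [5,7,8,9,10]=10  [6,7,8,9,10]=10
  size 6 → [0,1,2,6,7,10]=1  [1,2,6,7,9,10]=6  [2,6,7,8,9,10]=15  [3,4,5,8,9,10]=6  [4,5,7,8,9,10]=15  [5,6,7,8,9,10]=20
  size 7 → [0,1,2,6,7,9,10]=7  [1,2,6,7,8,9,10]=21  [2,5,6,7,8,9,10]=35  [3,4,5,7,8,9,10]=21  [4,5,6,7,8,9,10]=35
  size 8 → [0,1,2,6,7,8,9,10]=28  [1,2,5,6,7,8,9,10]=56  [2,4,5,6,7,8,9,10]=70  [3,4,5,6,7,8,9,10]=56
  size 9 → [0,1,2,5,6,7,8,9,10]=84  [1,2,4,5,6,7,8,9,10]=126  [2,3,4,5,6,7,8,9,10]=126
  first=0(x) contributes 252
  first=3(b) contributes 210
|[w]| = 462

462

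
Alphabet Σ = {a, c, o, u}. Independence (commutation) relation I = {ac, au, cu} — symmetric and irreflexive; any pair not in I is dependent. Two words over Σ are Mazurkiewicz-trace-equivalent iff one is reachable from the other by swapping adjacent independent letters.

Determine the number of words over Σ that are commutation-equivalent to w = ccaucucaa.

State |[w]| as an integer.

1260

drop 0:c onto floor
drop 1:c onto {0:c}
drop 2:a onto floor
drop 3:u onto floor
drop 4:c onto {1:c}
drop 5:u onto {3:u}
drop 6:c onto {4:c}
drop 7:a onto {2:a}
drop 8:a onto {7:a}
ground layer = {0:c, 2:a, 3:u}
drop-orders for the pieces not yet dropped (sum over which currently-grounded one goes next):
  1 to go: {5} 1  {6} 1  {8} 1
  2 to go: {3,5} 1  {4,6} 1  {5,6} 2  {5,8} 2  {6,8} 2  {7,8} 1
  3 to go: {1,4,6} 1  {2,7,8} 1  {3,5,6} 3  {3,5,8} 3  {4,5,6} 3  {4,6,8} 3  {5,6,8} 6  {5,7,8} 3  {6,7,8} 3
  4 to go: {0,1,4,6} 1  {1,4,5,6} 4  {1,4,6,8} 4  {2,5,7,8} 4  {2,6,7,8} 4  {3,4,5,6} 6  {3,5,6,8} 12  {3,5,7,8} 6  {4,5,6,8} 12  {4,6,7,8} 6  {5,6,7,8} 12
  5 to go: {0,1,4,5,6} 5  {0,1,4,6,8} 5  {1,3,4,5,6} 10  {1,4,5,6,8} 20  {1,4,6,7,8} 10  {2,3,5,7,8} 10  {2,4,6,7,8} 10  {2,5,6,7,8} 20  {3,4,5,6,8} 30  {3,5,6,7,8} 30  {4,5,6,7,8} 30
  6 to go: {0,1,3,4,5,6} 15  {0,1,4,5,6,8} 30  {0,1,4,6,7,8} 15  {1,2,4,6,7,8} 20  {1,3,4,5,6,8} 60  {1,4,5,6,7,8} 60  {2,3,5,6,7,8} 60  {2,4,5,6,7,8} 60  {3,4,5,6,7,8} 90
  7 to go: {0,1,2,4,6,7,8} 35  {0,1,3,4,5,6,8} 105  {0,1,4,5,6,7,8} 105  {1,2,4,5,6,7,8} 140  {1,3,4,5,6,7,8} 210  {2,3,4,5,6,7,8} 210
  if 0:c drops first: 560 orders
  if 2:a drops first: 420 orders
  if 3:u drops first: 280 orders
heap linearizations: 1260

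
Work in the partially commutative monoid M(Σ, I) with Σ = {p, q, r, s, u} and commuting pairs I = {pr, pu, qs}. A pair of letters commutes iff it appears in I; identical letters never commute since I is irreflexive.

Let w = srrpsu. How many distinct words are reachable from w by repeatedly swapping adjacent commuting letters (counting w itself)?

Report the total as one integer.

3

piece 0:s — minimal
piece 1:r rests on {0:s}
piece 2:r rests on {1:r}
piece 3:p rests on {0:s}
piece 4:s rests on {2:r, 3:p}
piece 5:u rests on {4:s}
minimal pieces: {0:s}
ways to finish when only these pieces remain (= sum over removing one remaining piece with nothing left below it):
  1 left: {5}→1
  2 left: {4,5}→1
  3 left: {2,4,5}→1  {3,4,5}→1
  4 left: {1,2,4,5}→1  {2,3,4,5}→2
  placing 0:s first → 3 extensions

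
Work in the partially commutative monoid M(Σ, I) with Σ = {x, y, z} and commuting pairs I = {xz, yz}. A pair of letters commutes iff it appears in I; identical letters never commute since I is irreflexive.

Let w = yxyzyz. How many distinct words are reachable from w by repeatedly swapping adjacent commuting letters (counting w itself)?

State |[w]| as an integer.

drop 0:y onto floor
drop 1:x onto {0:y}
drop 2:y onto {1:x}
drop 3:z onto floor
drop 4:y onto {2:y}
drop 5:z onto {3:z}
ground layer = {0:y, 3:z}
drop-orders for the pieces not yet dropped (sum over which currently-grounded one goes next):
  1 to go: {4} 1  {5} 1
  2 to go: {2,4} 1  {3,5} 1  {4,5} 2
  3 to go: {1,2,4} 1  {2,4,5} 3  {3,4,5} 3
  4 to go: {0,1,2,4} 1  {1,2,4,5} 4  {2,3,4,5} 6
  if 0:y drops first: 10 orders
  if 3:z drops first: 5 orders
heap linearizations: 15

15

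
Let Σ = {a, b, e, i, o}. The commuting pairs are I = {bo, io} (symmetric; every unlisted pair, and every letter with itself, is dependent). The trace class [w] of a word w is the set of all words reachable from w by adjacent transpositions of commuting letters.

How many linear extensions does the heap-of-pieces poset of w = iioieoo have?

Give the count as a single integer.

0(i) covers ∅
1(i) covers 0:i
2(o) covers ∅
3(i) covers 1:i
4(e) covers 2:o, 3:i
5(o) covers 4:e
6(o) covers 5:o
floor of heap: 0:i, 2:o
completions by unplaced set U, small U first (add the entries for U minus each lowest piece of U):
  |U|=1: {6}:1
  |U|=2: {5,6}:1
  |U|=3: {4,5,6}:1
  |U|=4: {2,4,5,6}:1  {3,4,5,6}:1
  |U|=5: {1,3,4,5,6}:1  {2,3,4,5,6}:2
  start at 0(i): 3
  start at 2(o): 1
sum over floor = 4

4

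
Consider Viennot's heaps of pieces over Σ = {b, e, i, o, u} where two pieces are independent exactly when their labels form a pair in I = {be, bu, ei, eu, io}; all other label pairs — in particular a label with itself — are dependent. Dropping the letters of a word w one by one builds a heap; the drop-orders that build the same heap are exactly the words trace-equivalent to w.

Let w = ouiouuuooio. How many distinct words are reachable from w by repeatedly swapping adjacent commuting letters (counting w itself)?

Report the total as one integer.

drop 0:o onto floor
drop 1:u onto {0:o}
drop 2:i onto {1:u}
drop 3:o onto {1:u}
drop 4:u onto {2:i, 3:o}
drop 5:u onto {4:u}
drop 6:u onto {5:u}
drop 7:o onto {6:u}
drop 8:o onto {7:o}
drop 9:i onto {6:u}
drop 10:o onto {8:o}
ground layer = {0:o}
drop-orders for the pieces not yet dropped (sum over which currently-grounded one goes next):
  1 to go: {9} 1  {10} 1
  2 to go: {8,10} 1  {9,10} 2
  3 to go: {7,8,10} 1  {8,9,10} 3
  4 to go: {7,8,9,10} 4
  5 to go: {6,7,8,9,10} 4
  6 to go: {5,6,7,8,9,10} 4
  7 to go: {4,5,6,7,8,9,10} 4
  8 to go: {2,4,5,6,7,8,9,10} 4  {3,4,5,6,7,8,9,10} 4
  9 to go: {2,3,4,5,6,7,8,9,10} 8
  if 0:o drops first: 8 orders

8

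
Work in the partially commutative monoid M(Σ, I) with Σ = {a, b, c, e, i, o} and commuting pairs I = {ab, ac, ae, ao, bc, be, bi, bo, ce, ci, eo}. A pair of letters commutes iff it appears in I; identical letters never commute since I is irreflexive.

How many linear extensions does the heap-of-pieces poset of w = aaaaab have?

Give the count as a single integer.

6

piece 0:a — minimal
piece 1:a rests on {0:a}
piece 2:a rests on {1:a}
piece 3:a rests on {2:a}
piece 4:a rests on {3:a}
piece 5:b — minimal
minimal pieces: {0:a, 5:b}
ways to finish when only these pieces remain (= sum over removing one remaining piece with nothing left below it):
  1 left: {4}→1  {5}→1
  2 left: {3,4}→1  {4,5}→2
  3 left: {2,3,4}→1  {3,4,5}→3
  4 left: {1,2,3,4}→1  {2,3,4,5}→4
  placing 0:a first → 5 extensions
  placing 5:b first → 1 extensions
total linear extensions = 6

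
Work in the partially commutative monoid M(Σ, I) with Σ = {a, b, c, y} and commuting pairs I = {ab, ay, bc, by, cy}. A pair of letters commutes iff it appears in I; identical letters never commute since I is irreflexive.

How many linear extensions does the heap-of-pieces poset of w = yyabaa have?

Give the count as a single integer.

#0=y has no predecessor
#1=y depends on [0:y]
#2=a has no predecessor
#3=b has no predecessor
#4=a depends on [2:a]
#5=a depends on [4:a]
sources: [0:y, 2:a, 3:b]
N(rest) = Σ N(rest − s) over sources s of rest; N(one piece) = 1:
  size 1 → [1]=1  [3]=1  [5]=1
  size 2 → [0,1]=1  [1,3]=2  [1,5]=2  [3,5]=2  [4,5]=1
  size 3 → [0,1,3]=3  [0,1,5]=3  [1,3,5]=6  [1,4,5]=3  [2,4,5]=1  [3,4,5]=3
  size 4 → [0,1,3,5]=12  [0,1,4,5]=6  [1,2,4,5]=4  [1,3,4,5]=12  [2,3,4,5]=4
  first=0(y) contributes 20
  first=2(a) contributes 30
  first=3(b) contributes 10
|[w]| = 60

60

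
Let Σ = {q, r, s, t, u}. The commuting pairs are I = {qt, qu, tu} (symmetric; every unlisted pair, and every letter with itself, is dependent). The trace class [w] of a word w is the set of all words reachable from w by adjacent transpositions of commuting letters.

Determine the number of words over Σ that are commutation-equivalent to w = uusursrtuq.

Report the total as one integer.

#0=u has no predecessor
#1=u depends on [0:u]
#2=s depends on [1:u]
#3=u depends on [2:s]
#4=r depends on [3:u]
#5=s depends on [4:r]
#6=r depends on [5:s]
#7=t depends on [6:r]
#8=u depends on [6:r]
#9=q depends on [6:r]
sources: [0:u]
N(rest) = Σ N(rest − s) over sources s of rest; N(one piece) = 1:
  size 1 → [7]=1  [8]=1  [9]=1
  size 2 → [7,8]=2  [7,9]=2  [8,9]=2
  size 3 → [7,8,9]=6
  size 4 → [6,7,8,9]=6
  size 5 → [5,6,7,8,9]=6
  size 6 → [4,5,6,7,8,9]=6
  size 7 → [3,4,5,6,7,8,9]=6
  size 8 → [2,3,4,5,6,7,8,9]=6
  first=0(u) contributes 6

6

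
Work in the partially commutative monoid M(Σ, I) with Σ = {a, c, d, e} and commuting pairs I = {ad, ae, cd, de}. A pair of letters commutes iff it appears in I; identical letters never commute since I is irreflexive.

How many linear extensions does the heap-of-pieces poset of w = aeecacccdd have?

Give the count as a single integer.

#0=a has no predecessor
#1=e has no predecessor
#2=e depends on [1:e]
#3=c depends on [0:a, 2:e]
#4=a depends on [3:c]
#5=c depends on [4:a]
#6=c depends on [5:c]
#7=c depends on [6:c]
#8=d has no predecessor
#9=d depends on [8:d]
sources: [0:a, 1:e, 8:d]
N(rest) = Σ N(rest − s) over sources s of rest; N(one piece) = 1:
  size 1 → [7]=1  [9]=1
  size 2 → [6,7]=1  [7,9]=2  [8,9]=1
  size 3 → [5,6,7]=1  [6,7,9]=3  [7,8,9]=3
  size 4 → [4,5,6,7]=1  [5,6,7,9]=4  [6,7,8,9]=6
  size 5 → [3,4,5,6,7]=1  [4,5,6,7,9]=5  [5,6,7,8,9]=10
  size 6 → [0,3,4,5,6,7]=1  [2,3,4,5,6,7]=1  [3,4,5,6,7,9]=6  [4,5,6,7,8,9]=15
  size 7 → [0,2,3,4,5,6,7]=2  [0,3,4,5,6,7,9]=7  [1,2,3,4,5,6,7]=1  [2,3,4,5,6,7,9]=7  [3,4,5,6,7,8,9]=21
  size 8 → [0,1,2,3,4,5,6,7]=3  [0,2,3,4,5,6,7,9]=16  [0,3,4,5,6,7,8,9]=28  [1,2,3,4,5,6,7,9]=8  [2,3,4,5,6,7,8,9]=28
  first=0(a) contributes 36
  first=1(e) contributes 72
  first=8(d) contributes 27
|[w]| = 135

135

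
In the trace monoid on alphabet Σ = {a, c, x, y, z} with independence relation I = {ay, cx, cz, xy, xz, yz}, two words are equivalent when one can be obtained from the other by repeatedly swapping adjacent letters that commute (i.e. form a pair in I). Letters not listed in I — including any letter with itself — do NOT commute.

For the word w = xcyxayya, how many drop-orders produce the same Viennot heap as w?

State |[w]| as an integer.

#0=x has no predecessor
#1=c has no predecessor
#2=y depends on [1:c]
#3=x depends on [0:x]
#4=a depends on [1:c, 3:x]
#5=y depends on [2:y]
#6=y depends on [5:y]
#7=a depends on [4:a]
sources: [0:x, 1:c]
N(rest) = Σ N(rest − s) over sources s of rest; N(one piece) = 1:
  size 1 → [6]=1  [7]=1
  size 2 → [4,7]=1  [5,6]=1  [6,7]=2
  size 3 → [2,5,6]=1  [3,4,7]=1  [4,6,7]=3  [5,6,7]=3
  size 4 → [0,3,4,7]=1  [2,5,6,7]=4  [3,4,6,7]=4  [4,5,6,7]=6
  size 5 → [0,3,4,6,7]=5  [2,4,5,6,7]=10  [3,4,5,6,7]=10
  size 6 → [0,3,4,5,6,7]=15  [1,2,4,5,6,7]=10  [2,3,4,5,6,7]=20
  first=0(x) contributes 30
  first=1(c) contributes 35
|[w]| = 65

65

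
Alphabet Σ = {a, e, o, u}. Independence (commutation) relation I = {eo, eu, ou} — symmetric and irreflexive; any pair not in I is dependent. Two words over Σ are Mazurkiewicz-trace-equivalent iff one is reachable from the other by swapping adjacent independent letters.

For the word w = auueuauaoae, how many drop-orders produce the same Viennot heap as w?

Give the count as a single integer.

#0=a has no predecessor
#1=u depends on [0:a]
#2=u depends on [1:u]
#3=e depends on [0:a]
#4=u depends on [2:u]
#5=a depends on [3:e, 4:u]
#6=u depends on [5:a]
#7=a depends on [6:u]
#8=o depends on [7:a]
#9=a depends on [8:o]
#10=e depends on [9:a]
sources: [0:a]
N(rest) = Σ N(rest − s) over sources s of rest; N(one piece) = 1:
  size 1 → [10]=1
  size 2 → [9,10]=1
  size 3 → [8,9,10]=1
  size 4 → [7,8,9,10]=1
  size 5 → [6,7,8,9,10]=1
  size 6 → [5,6,7,8,9,10]=1
  size 7 → [3,5,6,7,8,9,10]=1  [4,5,6,7,8,9,10]=1
  size 8 → [2,4,5,6,7,8,9,10]=1  [3,4,5,6,7,8,9,10]=2
  size 9 → [1,2,4,5,6,7,8,9,10]=1  [2,3,4,5,6,7,8,9,10]=3
  first=0(a) contributes 4

4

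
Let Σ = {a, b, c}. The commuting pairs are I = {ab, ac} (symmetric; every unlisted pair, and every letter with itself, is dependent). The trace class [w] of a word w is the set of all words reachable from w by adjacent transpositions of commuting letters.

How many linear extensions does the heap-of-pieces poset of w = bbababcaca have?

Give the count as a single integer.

piece 0:b — minimal
piece 1:b rests on {0:b}
piece 2:a — minimal
piece 3:b rests on {1:b}
piece 4:a rests on {2:a}
piece 5:b rests on {3:b}
piece 6:c rests on {5:b}
piece 7:a rests on {4:a}
piece 8:c rests on {6:c}
piece 9:a rests on {7:a}
minimal pieces: {0:b, 2:a}
ways to finish when only these pieces remain (= sum over removing one remaining piece with nothing left below it):
  1 left: {8}→1  {9}→1
  2 left: {6,8}→1  {7,9}→1  {8,9}→2
  3 left: {4,7,9}→1  {5,6,8}→1  {6,8,9}→3  {7,8,9}→3
  4 left: {2,4,7,9}→1  {3,5,6,8}→1  {4,7,8,9}→4  {5,6,8,9}→4  {6,7,8,9}→6
  5 left: {1,3,5,6,8}→1  {2,4,7,8,9}→5  {3,5,6,8,9}→5  {4,6,7,8,9}→10  {5,6,7,8,9}→10
  6 left: {0,1,3,5,6,8}→1  {1,3,5,6,8,9}→6  {2,4,6,7,8,9}→15  {3,5,6,7,8,9}→15  {4,5,6,7,8,9}→20
  7 left: {0,1,3,5,6,8,9}→7  {1,3,5,6,7,8,9}→21  {2,4,5,6,7,8,9}→35  {3,4,5,6,7,8,9}→35
  8 left: {0,1,3,5,6,7,8,9}→28  {1,3,4,5,6,7,8,9}→56  {2,3,4,5,6,7,8,9}→70
  placing 0:b first → 126 extensions
  placing 2:a first → 84 extensions
total linear extensions = 210

210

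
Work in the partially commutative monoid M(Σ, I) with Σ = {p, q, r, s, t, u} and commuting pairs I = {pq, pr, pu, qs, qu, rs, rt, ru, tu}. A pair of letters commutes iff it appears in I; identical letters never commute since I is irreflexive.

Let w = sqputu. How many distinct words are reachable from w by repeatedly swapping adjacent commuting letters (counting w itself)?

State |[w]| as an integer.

26

drop 0:s onto floor
drop 1:q onto floor
drop 2:p onto {0:s}
drop 3:u onto {0:s}
drop 4:t onto {1:q, 2:p}
drop 5:u onto {3:u}
ground layer = {0:s, 1:q}
drop-orders for the pieces not yet dropped (sum over which currently-grounded one goes next):
  1 to go: {4} 1  {5} 1
  2 to go: {1,4} 1  {2,4} 1  {3,5} 1  {4,5} 2
  3 to go: {1,2,4} 2  {1,4,5} 3  {2,4,5} 3  {3,4,5} 3
  4 to go: {1,2,4,5} 8  {1,3,4,5} 6  {2,3,4,5} 6
  if 0:s drops first: 20 orders
  if 1:q drops first: 6 orders
heap linearizations: 26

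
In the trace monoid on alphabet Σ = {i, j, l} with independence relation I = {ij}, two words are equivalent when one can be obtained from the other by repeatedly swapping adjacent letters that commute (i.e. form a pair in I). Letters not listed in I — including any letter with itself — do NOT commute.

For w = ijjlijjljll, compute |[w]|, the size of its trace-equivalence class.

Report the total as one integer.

drop 0:i onto floor
drop 1:j onto floor
drop 2:j onto {1:j}
drop 3:l onto {0:i, 2:j}
drop 4:i onto {3:l}
drop 5:j onto {3:l}
drop 6:j onto {5:j}
drop 7:l onto {4:i, 6:j}
drop 8:j onto {7:l}
drop 9:l onto {8:j}
drop 10:l onto {9:l}
ground layer = {0:i, 1:j}
drop-orders for the pieces not yet dropped (sum over which currently-grounded one goes next):
  1 to go: {10} 1
  2 to go: {9,10} 1
  3 to go: {8,9,10} 1
  4 to go: {7,8,9,10} 1
  5 to go: {4,7,8,9,10} 1  {6,7,8,9,10} 1
  6 to go: {4,6,7,8,9,10} 2  {5,6,7,8,9,10} 1
  7 to go: {4,5,6,7,8,9,10} 3
  8 to go: {3,4,5,6,7,8,9,10} 3
  9 to go: {0,3,4,5,6,7,8,9,10} 3  {2,3,4,5,6,7,8,9,10} 3
  if 0:i drops first: 3 orders
  if 1:j drops first: 6 orders
heap linearizations: 9

9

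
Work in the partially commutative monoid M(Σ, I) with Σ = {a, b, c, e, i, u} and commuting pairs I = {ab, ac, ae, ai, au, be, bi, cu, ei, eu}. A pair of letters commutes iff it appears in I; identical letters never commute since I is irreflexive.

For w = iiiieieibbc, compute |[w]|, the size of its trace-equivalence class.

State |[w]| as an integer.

#0=i has no predecessor
#1=i depends on [0:i]
#2=i depends on [1:i]
#3=i depends on [2:i]
#4=e has no predecessor
#5=i depends on [3:i]
#6=e depends on [4:e]
#7=i depends on [5:i]
#8=b has no predecessor
#9=b depends on [8:b]
#10=c depends on [6:e, 7:i, 9:b]
sources: [0:i, 4:e, 8:b]
N(rest) = Σ N(rest − s) over sources s of rest; N(one piece) = 1:
  size 1 → [10]=1
  size 2 → [6,10]=1  [7,10]=1  [9,10]=1
  size 3 → [4,6,10]=1  [5,7,10]=1  [6,7,10]=2  [6,9,10]=2  [7,9,10]=2  [8,9,10]=1
  size 4 → [3,5,7,10]=1  [4,6,7,10]=3  [4,6,9,10]=3  [5,6,7,10]=3  [5,7,9,10]=3  [6,7,9,10]=6  [6,8,9,10]=3  [7,8,9,10]=3
  size 5 → [2,3,5,7,10]=1  [3,5,6,7,10]=4  [3,5,7,9,10]=4  [4,5,6,7,10]=6  [4,6,7,9,10]=12  [4,6,8,9,10]=6  [5,6,7,9,10]=12  [5,7,8,9,10]=6  [6,7,8,9,10]=12
  size 6 → [1,2,3,5,7,10]=1  [2,3,5,6,7,10]=5  [2,3,5,7,9,10]=5  [3,4,5,6,7,10]=10  [3,5,6,7,9,10]=20  [3,5,7,8,9,10]=10  [4,5,6,7,9,10]=30  [4,6,7,8,9,10]=30  [5,6,7,8,9,10]=30
  size 7 → [0,1,2,3,5,7,10]=1  [1,2,3,5,6,7,10]=6  [1,2,3,5,7,9,10]=6  [2,3,4,5,6,7,10]=15  [2,3,5,6,7,9,10]=30  [2,3,5,7,8,9,10]=15  [3,4,5,6,7,9,10]=60  [3,5,6,7,8,9,10]=60  [4,5,6,7,8,9,10]=90
  size 8 → [0,1,2,3,5,6,7,10]=7  [0,1,2,3,5,7,9,10]=7  [1,2,3,4,5,6,7,10]=21  [1,2,3,5,6,7,9,10]=42  [1,2,3,5,7,8,9,10]=21  [2,3,4,5,6,7,9,10]=105  [2,3,5,6,7,8,9,10]=105  [3,4,5,6,7,8,9,10]=210
  size 9 → [0,1,2,3,4,5,6,7,10]=28  [0,1,2,3,5,6,7,9,10]=56  [0,1,2,3,5,7,8,9,10]=28  [1,2,3,4,5,6,7,9,10]=168  [1,2,3,5,6,7,8,9,10]=168  [2,3,4,5,6,7,8,9,10]=420
  first=0(i) contributes 756
  first=4(e) contributes 252
  first=8(b) contributes 252
|[w]| = 1260

1260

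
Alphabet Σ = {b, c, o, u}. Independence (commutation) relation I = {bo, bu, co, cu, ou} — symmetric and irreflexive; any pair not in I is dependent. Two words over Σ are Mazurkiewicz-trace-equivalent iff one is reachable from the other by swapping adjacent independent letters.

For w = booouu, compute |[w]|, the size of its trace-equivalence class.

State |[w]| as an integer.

piece 0:b — minimal
piece 1:o — minimal
piece 2:o rests on {1:o}
piece 3:o rests on {2:o}
piece 4:u — minimal
piece 5:u rests on {4:u}
minimal pieces: {0:b, 1:o, 4:u}
ways to finish when only these pieces remain (= sum over removing one remaining piece with nothing left below it):
  1 left: {0}→1  {3}→1  {5}→1
  2 left: {0,3}→2  {0,5}→2  {2,3}→1  {3,5}→2  {4,5}→1
  3 left: {0,2,3}→3  {0,3,5}→6  {0,4,5}→3  {1,2,3}→1  {2,3,5}→3  {3,4,5}→3
  4 left: {0,1,2,3}→4  {0,2,3,5}→12  {0,3,4,5}→12  {1,2,3,5}→4  {2,3,4,5}→6
  placing 0:b first → 10 extensions
  placing 1:o first → 30 extensions
  placing 4:u first → 20 extensions
total linear extensions = 60

60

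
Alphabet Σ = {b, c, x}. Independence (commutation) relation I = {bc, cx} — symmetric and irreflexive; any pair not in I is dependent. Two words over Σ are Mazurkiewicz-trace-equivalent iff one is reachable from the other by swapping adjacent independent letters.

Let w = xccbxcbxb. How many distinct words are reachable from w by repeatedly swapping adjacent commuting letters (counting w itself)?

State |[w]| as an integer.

drop 0:x onto floor
drop 1:c onto floor
drop 2:c onto {1:c}
drop 3:b onto {0:x}
drop 4:x onto {3:b}
drop 5:c onto {2:c}
drop 6:b onto {4:x}
drop 7:x onto {6:b}
drop 8:b onto {7:x}
ground layer = {0:x, 1:c}
drop-orders for the pieces not yet dropped (sum over which currently-grounded one goes next):
  1 to go: {5} 1  {8} 1
  2 to go: {2,5} 1  {5,8} 2  {7,8} 1
  3 to go: {1,2,5} 1  {2,5,8} 3  {5,7,8} 3  {6,7,8} 1
  4 to go: {1,2,5,8} 4  {2,5,7,8} 6  {4,6,7,8} 1  {5,6,7,8} 4
  5 to go: {1,2,5,7,8} 10  {2,5,6,7,8} 10  {3,4,6,7,8} 1  {4,5,6,7,8} 5
  6 to go: {0,3,4,6,7,8} 1  {1,2,5,6,7,8} 20  {2,4,5,6,7,8} 15  {3,4,5,6,7,8} 6
  7 to go: {0,3,4,5,6,7,8} 7  {1,2,4,5,6,7,8} 35  {2,3,4,5,6,7,8} 21
  if 0:x drops first: 56 orders
  if 1:c drops first: 28 orders
heap linearizations: 84

84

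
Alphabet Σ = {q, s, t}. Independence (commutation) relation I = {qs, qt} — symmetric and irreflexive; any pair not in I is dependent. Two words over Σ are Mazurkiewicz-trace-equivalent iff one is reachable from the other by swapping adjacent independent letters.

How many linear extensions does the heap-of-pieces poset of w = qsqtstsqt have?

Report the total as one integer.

#0=q has no predecessor
#1=s has no predecessor
#2=q depends on [0:q]
#3=t depends on [1:s]
#4=s depends on [3:t]
#5=t depends on [4:s]
#6=s depends on [5:t]
#7=q depends on [2:q]
#8=t depends on [6:s]
sources: [0:q, 1:s]
N(rest) = Σ N(rest − s) over sources s of rest; N(one piece) = 1:
  size 1 → [7]=1  [8]=1
  size 2 → [2,7]=1  [6,8]=1  [7,8]=2
  size 3 → [0,2,7]=1  [2,7,8]=3  [5,6,8]=1  [6,7,8]=3
  size 4 → [0,2,7,8]=4  [2,6,7,8]=6  [4,5,6,8]=1  [5,6,7,8]=4
  size 5 → [0,2,6,7,8]=10  [2,5,6,7,8]=10  [3,4,5,6,8]=1  [4,5,6,7,8]=5
  size 6 → [0,2,5,6,7,8]=20  [1,3,4,5,6,8]=1  [2,4,5,6,7,8]=15  [3,4,5,6,7,8]=6
  size 7 → [0,2,4,5,6,7,8]=35  [1,3,4,5,6,7,8]=7  [2,3,4,5,6,7,8]=21
  first=0(q) contributes 28
  first=1(s) contributes 56
|[w]| = 84

84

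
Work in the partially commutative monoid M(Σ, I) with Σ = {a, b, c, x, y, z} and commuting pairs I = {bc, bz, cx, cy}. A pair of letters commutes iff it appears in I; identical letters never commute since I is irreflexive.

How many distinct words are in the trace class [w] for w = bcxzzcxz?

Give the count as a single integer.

0(b) covers ∅
1(c) covers ∅
2(x) covers 0:b
3(z) covers 1:c, 2:x
4(z) covers 3:z
5(c) covers 4:z
6(x) covers 4:z
7(z) covers 5:c, 6:x
floor of heap: 0:b, 1:c
completions by unplaced set U, small U first (add the entries for U minus each lowest piece of U):
  |U|=1: {7}:1
  |U|=2: {5,7}:1  {6,7}:1
  |U|=3: {5,6,7}:2
  |U|=4: {4,5,6,7}:2
  |U|=5: {3,4,5,6,7}:2
  |U|=6: {1,3,4,5,6,7}:2  {2,3,4,5,6,7}:2
  start at 0(b): 4
  start at 1(c): 2
sum over floor = 6

6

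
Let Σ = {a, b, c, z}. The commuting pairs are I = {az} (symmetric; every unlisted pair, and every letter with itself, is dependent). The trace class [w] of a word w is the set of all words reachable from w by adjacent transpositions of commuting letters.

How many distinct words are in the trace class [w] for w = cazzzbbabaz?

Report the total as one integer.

#0=c has no predecessor
#1=a depends on [0:c]
#2=z depends on [0:c]
#3=z depends on [2:z]
#4=z depends on [3:z]
#5=b depends on [1:a, 4:z]
#6=b depends on [5:b]
#7=a depends on [6:b]
#8=b depends on [7:a]
#9=a depends on [8:b]
#10=z depends on [8:b]
sources: [0:c]
N(rest) = Σ N(rest − s) over sources s of rest; N(one piece) = 1:
  size 1 → [9]=1  [10]=1
  size 2 → [9,10]=2
  size 3 → [8,9,10]=2
  size 4 → [7,8,9,10]=2
  size 5 → [6,7,8,9,10]=2
  size 6 → [5,6,7,8,9,10]=2
  size 7 → [1,5,6,7,8,9,10]=2  [4,5,6,7,8,9,10]=2
  size 8 → [1,4,5,6,7,8,9,10]=4  [3,4,5,6,7,8,9,10]=2
  size 9 → [1,3,4,5,6,7,8,9,10]=6  [2,3,4,5,6,7,8,9,10]=2
  first=0(c) contributes 8

8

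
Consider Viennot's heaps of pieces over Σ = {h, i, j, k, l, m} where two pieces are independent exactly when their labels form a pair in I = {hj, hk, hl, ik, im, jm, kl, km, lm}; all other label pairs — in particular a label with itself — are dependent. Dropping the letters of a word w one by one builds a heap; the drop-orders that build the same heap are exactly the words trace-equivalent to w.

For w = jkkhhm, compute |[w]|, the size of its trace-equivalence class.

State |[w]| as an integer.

20

#0=j has no predecessor
#1=k depends on [0:j]
#2=k depends on [1:k]
#3=h has no predecessor
#4=h depends on [3:h]
#5=m depends on [4:h]
sources: [0:j, 3:h]
N(rest) = Σ N(rest − s) over sources s of rest; N(one piece) = 1:
  size 1 → [2]=1  [5]=1
  size 2 → [1,2]=1  [2,5]=2  [4,5]=1
  size 3 → [0,1,2]=1  [1,2,5]=3  [2,4,5]=3  [3,4,5]=1
  size 4 → [0,1,2,5]=4  [1,2,4,5]=6  [2,3,4,5]=4
  first=0(j) contributes 10
  first=3(h) contributes 10
|[w]| = 20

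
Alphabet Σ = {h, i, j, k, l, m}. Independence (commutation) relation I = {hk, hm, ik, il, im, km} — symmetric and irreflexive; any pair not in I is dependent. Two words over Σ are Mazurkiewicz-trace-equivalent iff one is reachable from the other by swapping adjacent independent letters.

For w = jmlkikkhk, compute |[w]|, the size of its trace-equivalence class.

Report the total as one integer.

25

drop 0:j onto floor
drop 1:m onto {0:j}
drop 2:l onto {1:m}
drop 3:k onto {2:l}
drop 4:i onto {0:j}
drop 5:k onto {3:k}
drop 6:k onto {5:k}
drop 7:h onto {2:l, 4:i}
drop 8:k onto {6:k}
ground layer = {0:j}
drop-orders for the pieces not yet dropped (sum over which currently-grounded one goes next):
  1 to go: {7} 1  {8} 1
  2 to go: {4,7} 1  {6,8} 1  {7,8} 2
  3 to go: {4,7,8} 3  {5,6,8} 1  {6,7,8} 3
  4 to go: {3,5,6,8} 1  {4,6,7,8} 6  {5,6,7,8} 4
  5 to go: {3,5,6,7,8} 5  {4,5,6,7,8} 10
  6 to go: {2,3,5,6,7,8} 5  {3,4,5,6,7,8} 15
  7 to go: {1,2,3,5,6,7,8} 5  {2,3,4,5,6,7,8} 20
  if 0:j drops first: 25 orders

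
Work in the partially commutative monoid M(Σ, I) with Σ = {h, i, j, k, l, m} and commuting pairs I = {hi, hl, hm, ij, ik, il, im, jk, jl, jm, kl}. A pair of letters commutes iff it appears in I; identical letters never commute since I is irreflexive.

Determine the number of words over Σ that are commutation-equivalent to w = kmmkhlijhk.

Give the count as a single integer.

#0=k has no predecessor
#1=m depends on [0:k]
#2=m depends on [1:m]
#3=k depends on [2:m]
#4=h depends on [3:k]
#5=l depends on [2:m]
#6=i has no predecessor
#7=j depends on [4:h]
#8=h depends on [7:j]
#9=k depends on [8:h]
sources: [0:k, 6:i]
N(rest) = Σ N(rest − s) over sources s of rest; N(one piece) = 1:
  size 1 → [5]=1  [6]=1  [9]=1
  size 2 → [5,6]=2  [5,9]=2  [6,9]=2  [8,9]=1
  size 3 → [5,6,9]=6  [5,8,9]=3  [6,8,9]=3  [7,8,9]=1
  size 4 → [4,7,8,9]=1  [5,6,8,9]=12  [5,7,8,9]=4  [6,7,8,9]=4
  size 5 → [3,4,7,8,9]=1  [4,5,7,8,9]=5  [4,6,7,8,9]=5  [5,6,7,8,9]=20
  size 6 → [3,4,5,7,8,9]=6  [3,4,6,7,8,9]=6  [4,5,6,7,8,9]=30
  size 7 → [2,3,4,5,7,8,9]=6  [3,4,5,6,7,8,9]=42
  size 8 → [1,2,3,4,5,7,8,9]=6  [2,3,4,5,6,7,8,9]=48
  first=0(k) contributes 54
  first=6(i) contributes 6
|[w]| = 60

60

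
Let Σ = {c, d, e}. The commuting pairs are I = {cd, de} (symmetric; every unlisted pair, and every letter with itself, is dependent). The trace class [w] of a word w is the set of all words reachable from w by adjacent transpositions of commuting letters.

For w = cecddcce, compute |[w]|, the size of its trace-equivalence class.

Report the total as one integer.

piece 0:c — minimal
piece 1:e rests on {0:c}
piece 2:c rests on {1:e}
piece 3:d — minimal
piece 4:d rests on {3:d}
piece 5:c rests on {2:c}
piece 6:c rests on {5:c}
piece 7:e rests on {6:c}
minimal pieces: {0:c, 3:d}
ways to finish when only these pieces remain (= sum over removing one remaining piece with nothing left below it):
  1 left: {4}→1  {7}→1
  2 left: {3,4}→1  {4,7}→2  {6,7}→1
  3 left: {3,4,7}→3  {4,6,7}→3  {5,6,7}→1
  4 left: {2,5,6,7}→1  {3,4,6,7}→6  {4,5,6,7}→4
  5 left: {1,2,5,6,7}→1  {2,4,5,6,7}→5  {3,4,5,6,7}→10
  6 left: {0,1,2,5,6,7}→1  {1,2,4,5,6,7}→6  {2,3,4,5,6,7}→15
  placing 0:c first → 21 extensions
  placing 3:d first → 7 extensions
total linear extensions = 28

28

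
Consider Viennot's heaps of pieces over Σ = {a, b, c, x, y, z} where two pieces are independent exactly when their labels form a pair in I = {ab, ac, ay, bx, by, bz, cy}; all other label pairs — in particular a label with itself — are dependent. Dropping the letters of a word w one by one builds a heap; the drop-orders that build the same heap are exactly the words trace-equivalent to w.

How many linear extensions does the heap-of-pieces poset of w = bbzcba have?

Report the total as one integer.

12

drop 0:b onto floor
drop 1:b onto {0:b}
drop 2:z onto floor
drop 3:c onto {1:b, 2:z}
drop 4:b onto {3:c}
drop 5:a onto {2:z}
ground layer = {0:b, 2:z}
drop-orders for the pieces not yet dropped (sum over which currently-grounded one goes next):
  1 to go: {4} 1  {5} 1
  2 to go: {3,4} 1  {4,5} 2
  3 to go: {1,3,4} 1  {3,4,5} 3
  4 to go: {0,1,3,4} 1  {1,3,4,5} 4  {2,3,4,5} 3
  if 0:b drops first: 7 orders
  if 2:z drops first: 5 orders
heap linearizations: 12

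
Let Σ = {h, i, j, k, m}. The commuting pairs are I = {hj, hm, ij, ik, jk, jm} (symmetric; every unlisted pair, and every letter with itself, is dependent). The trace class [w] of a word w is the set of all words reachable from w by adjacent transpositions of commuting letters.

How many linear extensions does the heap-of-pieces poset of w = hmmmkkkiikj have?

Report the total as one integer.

piece 0:h — minimal
piece 1:m — minimal
piece 2:m rests on {1:m}
piece 3:m rests on {2:m}
piece 4:k rests on {0:h, 3:m}
piece 5:k rests on {4:k}
piece 6:k rests on {5:k}
piece 7:i rests on {0:h, 3:m}
piece 8:i rests on {7:i}
piece 9:k rests on {6:k}
piece 10:j — minimal
minimal pieces: {0:h, 1:m, 10:j}
ways to finish when only these pieces remain (= sum over removing one remaining piece with nothing left below it):
  1 left: {8}→1  {9}→1  {10}→1
  2 left: {6,9}→1  {7,8}→1  {8,9}→2  {8,10}→2  {9,10}→2
  3 left: {5,6,9}→1  {6,8,9}→3  {6,9,10}→3  {7,8,9}→3  {7,8,10}→3  {8,9,10}→6
  4 left: {4,5,6,9}→1  {5,6,8,9}→4  {5,6,9,10}→4  {6,7,8,9}→6  {6,8,9,10}→12  {7,8,9,10}→12
  5 left: {4,5,6,8,9}→5  {4,5,6,9,10}→5  {5,6,7,8,9}→10  {5,6,8,9,10}→20  {6,7,8,9,10}→30
  6 left: {4,5,6,7,8,9}→15  {4,5,6,8,9,10}→30  {5,6,7,8,9,10}→60
  7 left: {0,4,5,6,7,8,9}→15  {3,4,5,6,7,8,9}→15  {4,5,6,7,8,9,10}→105
  8 left: {0,3,4,5,6,7,8,9}→30  {0,4,5,6,7,8,9,10}→120  {2,3,4,5,6,7,8,9}→15  {3,4,5,6,7,8,9,10}→120
  9 left: {0,2,3,4,5,6,7,8,9}→45  {0,3,4,5,6,7,8,9,10}→270  {1,2,3,4,5,6,7,8,9}→15  {2,3,4,5,6,7,8,9,10}→135
  placing 0:h first → 150 extensions
  placing 1:m first → 450 extensions
  placing 10:j first → 60 extensions
total linear extensions = 660

660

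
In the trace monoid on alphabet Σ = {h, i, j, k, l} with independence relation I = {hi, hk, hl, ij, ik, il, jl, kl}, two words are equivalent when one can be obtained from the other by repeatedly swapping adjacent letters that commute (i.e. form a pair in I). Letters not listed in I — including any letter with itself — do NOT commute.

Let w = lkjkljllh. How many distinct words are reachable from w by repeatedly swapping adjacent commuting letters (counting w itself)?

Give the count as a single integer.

126

#0=l has no predecessor
#1=k has no predecessor
#2=j depends on [1:k]
#3=k depends on [2:j]
#4=l depends on [0:l]
#5=j depends on [3:k]
#6=l depends on [4:l]
#7=l depends on [6:l]
#8=h depends on [5:j]
sources: [0:l, 1:k]
N(rest) = Σ N(rest − s) over sources s of rest; N(one piece) = 1:
  size 1 → [7]=1  [8]=1
  size 2 → [5,8]=1  [6,7]=1  [7,8]=2
  size 3 → [3,5,8]=1  [4,6,7]=1  [5,7,8]=3  [6,7,8]=3
  size 4 → [0,4,6,7]=1  [2,3,5,8]=1  [3,5,7,8]=4  [4,6,7,8]=4  [5,6,7,8]=6
  size 5 → [0,4,6,7,8]=5  [1,2,3,5,8]=1  [2,3,5,7,8]=5  [3,5,6,7,8]=10  [4,5,6,7,8]=10
  size 6 → [0,4,5,6,7,8]=15  [1,2,3,5,7,8]=6  [2,3,5,6,7,8]=15  [3,4,5,6,7,8]=20
  size 7 → [0,3,4,5,6,7,8]=35  [1,2,3,5,6,7,8]=21  [2,3,4,5,6,7,8]=35
  first=0(l) contributes 56
  first=1(k) contributes 70
|[w]| = 126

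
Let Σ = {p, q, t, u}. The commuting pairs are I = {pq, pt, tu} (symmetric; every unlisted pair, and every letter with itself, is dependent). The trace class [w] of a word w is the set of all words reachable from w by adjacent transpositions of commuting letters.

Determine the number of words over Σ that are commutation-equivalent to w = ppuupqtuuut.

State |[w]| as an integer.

25

drop 0:p onto floor
drop 1:p onto {0:p}
drop 2:u onto {1:p}
drop 3:u onto {2:u}
drop 4:p onto {3:u}
drop 5:q onto {3:u}
drop 6:t onto {5:q}
drop 7:u onto {4:p, 5:q}
drop 8:u onto {7:u}
drop 9:u onto {8:u}
drop 10:t onto {6:t}
ground layer = {0:p}
drop-orders for the pieces not yet dropped (sum over which currently-grounded one goes next):
  1 to go: {9} 1  {10} 1
  2 to go: {6,10} 1  {8,9} 1  {9,10} 2
  3 to go: {6,9,10} 3  {7,8,9} 1  {8,9,10} 3
  4 to go: {4,7,8,9} 1  {6,8,9,10} 6  {7,8,9,10} 4
  5 to go: {4,7,8,9,10} 5  {6,7,8,9,10} 10
  6 to go: {4,6,7,8,9,10} 15  {5,6,7,8,9,10} 10
  7 to go: {4,5,6,7,8,9,10} 25
  8 to go: {3,4,5,6,7,8,9,10} 25
  9 to go: {2,3,4,5,6,7,8,9,10} 25
  if 0:p drops first: 25 orders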